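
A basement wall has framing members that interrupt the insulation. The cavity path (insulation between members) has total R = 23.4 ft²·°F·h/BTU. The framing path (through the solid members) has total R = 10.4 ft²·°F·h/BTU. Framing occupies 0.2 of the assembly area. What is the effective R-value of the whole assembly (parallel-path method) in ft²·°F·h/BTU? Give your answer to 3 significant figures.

18.7 ft²·°F·h/BTU

U_eff = 0.8/23.4 + 0.2/10.4 = 0.03419 + 0.01923 = 0.05342
R_eff = 1/U_eff = 18.72 ft²·°F·h/BTU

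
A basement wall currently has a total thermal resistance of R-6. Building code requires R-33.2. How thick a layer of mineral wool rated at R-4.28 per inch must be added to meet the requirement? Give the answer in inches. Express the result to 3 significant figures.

ΔR = 33.2 − 6 = 27.2 ft²·°F·h/BTU
L = ΔR / (R/in) = 27.2/4.28 = 6.355 in

6.36 in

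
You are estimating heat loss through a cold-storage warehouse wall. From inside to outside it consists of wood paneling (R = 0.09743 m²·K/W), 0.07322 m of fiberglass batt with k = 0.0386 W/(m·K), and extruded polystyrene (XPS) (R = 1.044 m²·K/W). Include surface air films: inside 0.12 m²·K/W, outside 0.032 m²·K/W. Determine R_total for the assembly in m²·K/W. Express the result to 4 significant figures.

3.190 m²·K/W

0.07322/0.0386 = 1.8969
R_total = 0.12 + 0.09743 + 1.8969 + 1.044 + 0.032 = 3.1903 m²·K/W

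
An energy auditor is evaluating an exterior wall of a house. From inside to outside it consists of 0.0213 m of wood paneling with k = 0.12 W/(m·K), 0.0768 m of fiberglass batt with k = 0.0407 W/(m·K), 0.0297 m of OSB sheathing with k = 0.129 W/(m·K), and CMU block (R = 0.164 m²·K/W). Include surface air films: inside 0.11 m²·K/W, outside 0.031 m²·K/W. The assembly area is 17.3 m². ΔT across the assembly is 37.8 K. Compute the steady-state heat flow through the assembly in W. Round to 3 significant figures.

252 W

0.0213/0.12 = 0.1775
0.0768/0.0407 = 1.887
0.0297/0.129 = 0.2302
R_total = 0.11 + 0.1775 + 1.887 + 0.2302 + 0.164 + 0.031 = 2.6 m²·K/W
Q = A·ΔT/R = 17.3 × 37.8 / 2.6 = 251.5 W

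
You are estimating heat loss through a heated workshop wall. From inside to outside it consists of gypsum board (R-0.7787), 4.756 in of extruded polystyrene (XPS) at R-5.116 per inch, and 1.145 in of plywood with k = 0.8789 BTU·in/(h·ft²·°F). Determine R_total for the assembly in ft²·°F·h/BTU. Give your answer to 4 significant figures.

4.756 × 5.116 = 24.332
1.145/0.8789 = 1.3028
R_total = 0.7787 + 24.332 + 1.3028 = 26.413 ft²·°F·h/BTU

26.41 ft²·°F·h/BTU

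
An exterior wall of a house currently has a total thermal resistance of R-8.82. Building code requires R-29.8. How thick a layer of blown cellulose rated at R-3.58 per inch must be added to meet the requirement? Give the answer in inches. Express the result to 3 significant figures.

5.86 in

ΔR = 29.8 − 8.82 = 20.98 ft²·°F·h/BTU
L = ΔR / (R/in) = 20.98/3.58 = 5.86 in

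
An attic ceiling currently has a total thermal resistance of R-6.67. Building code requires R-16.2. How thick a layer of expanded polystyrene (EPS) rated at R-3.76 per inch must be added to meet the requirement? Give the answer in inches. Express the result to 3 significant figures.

ΔR = 16.2 − 6.67 = 9.53 ft²·°F·h/BTU
L = ΔR / (R/in) = 9.53/3.76 = 2.535 in

2.53 in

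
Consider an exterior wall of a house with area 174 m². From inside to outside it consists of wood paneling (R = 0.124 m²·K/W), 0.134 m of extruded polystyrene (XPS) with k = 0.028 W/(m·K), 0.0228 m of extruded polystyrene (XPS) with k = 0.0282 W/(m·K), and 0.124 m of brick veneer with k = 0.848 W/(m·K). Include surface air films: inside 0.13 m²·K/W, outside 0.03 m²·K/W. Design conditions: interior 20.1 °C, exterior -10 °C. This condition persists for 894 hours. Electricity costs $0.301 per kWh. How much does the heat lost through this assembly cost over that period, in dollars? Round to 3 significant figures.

234 dollars

0.134/0.028 = 4.786
0.0228/0.0282 = 0.8085
0.124/0.848 = 0.1462
R_total = 0.13 + 0.124 + 4.786 + 0.8085 + 0.1462 + 0.03 = 6.024 m²·K/W
Q = 174 × (20.1 − (-10)) / 6.024 = 869.4 W
E = 869.4 W × 894 h / 1000 = 777.2 kWh
Cost = 777.2 × 0.301 = $233.9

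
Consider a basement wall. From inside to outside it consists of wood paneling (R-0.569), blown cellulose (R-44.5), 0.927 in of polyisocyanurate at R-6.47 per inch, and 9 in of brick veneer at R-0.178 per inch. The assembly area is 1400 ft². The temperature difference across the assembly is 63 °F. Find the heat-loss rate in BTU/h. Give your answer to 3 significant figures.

1670 BTU/h

0.927 × 6.47 = 5.998
9 × 0.178 = 1.602
R_total = 0.569 + 44.5 + 5.998 + 1.602 = 52.67 ft²·°F·h/BTU
Q = A·ΔT/R = 1400 × 63 / 52.67 = 1675 BTU/h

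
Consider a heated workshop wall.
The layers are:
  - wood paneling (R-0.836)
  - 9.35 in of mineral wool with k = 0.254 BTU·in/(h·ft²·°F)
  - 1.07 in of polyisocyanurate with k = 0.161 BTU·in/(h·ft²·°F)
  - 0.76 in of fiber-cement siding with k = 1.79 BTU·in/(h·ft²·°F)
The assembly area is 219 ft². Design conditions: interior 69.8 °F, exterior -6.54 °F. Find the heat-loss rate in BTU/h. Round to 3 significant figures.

9.35/0.254 = 36.81
1.07/0.161 = 6.646
0.76/1.79 = 0.4246
R_total = 0.836 + 36.81 + 6.646 + 0.4246 = 44.72 ft²·°F·h/BTU
Q = A·ΔT/R = 219 × (69.8 − (-6.54)) / 44.72 = 373.9 BTU/h

374 BTU/h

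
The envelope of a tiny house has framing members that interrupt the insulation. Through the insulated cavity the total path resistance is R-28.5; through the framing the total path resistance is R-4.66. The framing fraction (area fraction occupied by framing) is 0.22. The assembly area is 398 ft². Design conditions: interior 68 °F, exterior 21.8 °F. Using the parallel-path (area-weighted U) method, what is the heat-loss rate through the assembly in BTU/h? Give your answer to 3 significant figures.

1370 BTU/h

U_eff = 0.78/28.5 + 0.22/4.66 = 0.02737 + 0.04721 = 0.07458
R_eff = 1/U_eff = 13.41 ft²·°F·h/BTU
Q = 398 × (68 − 21.8) / 13.41 = 1371 BTU/h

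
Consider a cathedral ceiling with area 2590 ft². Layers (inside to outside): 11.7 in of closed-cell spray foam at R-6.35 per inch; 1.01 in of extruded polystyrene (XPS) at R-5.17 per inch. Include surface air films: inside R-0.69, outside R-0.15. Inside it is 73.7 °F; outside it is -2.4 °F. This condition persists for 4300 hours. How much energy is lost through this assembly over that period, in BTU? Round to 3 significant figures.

10500000 BTU

11.7 × 6.35 = 74.29
1.01 × 5.17 = 5.222
R_total = 0.69 + 74.29 + 5.222 + 0.15 = 80.36 ft²·°F·h/BTU
Q = 2590 × (73.7 − (-2.4)) / 80.36 = 2453 BTU/h
E = 2453 × 4300 = 10550000 BTU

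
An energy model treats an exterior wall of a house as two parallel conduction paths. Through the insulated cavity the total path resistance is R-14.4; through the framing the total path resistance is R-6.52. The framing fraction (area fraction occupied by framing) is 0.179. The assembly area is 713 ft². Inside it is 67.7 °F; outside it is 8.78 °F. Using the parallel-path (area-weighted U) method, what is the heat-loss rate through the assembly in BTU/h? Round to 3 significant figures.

3550 BTU/h

U_eff = 0.821/14.4 + 0.179/6.52 = 0.05701 + 0.02745 = 0.08447
R_eff = 1/U_eff = 11.84 ft²·°F·h/BTU
Q = 713 × (67.7 − 8.78) / 11.84 = 3548 BTU/h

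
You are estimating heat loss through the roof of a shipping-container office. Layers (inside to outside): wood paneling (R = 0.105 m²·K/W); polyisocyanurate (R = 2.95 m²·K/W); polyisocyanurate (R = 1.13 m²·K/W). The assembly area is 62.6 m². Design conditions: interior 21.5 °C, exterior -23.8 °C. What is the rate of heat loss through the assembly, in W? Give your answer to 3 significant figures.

R_total = 0.105 + 2.95 + 1.13 = 4.185 m²·K/W
Q = A·ΔT/R = 62.6 × (21.5 − (-23.8)) / 4.185 = 677.6 W

678 W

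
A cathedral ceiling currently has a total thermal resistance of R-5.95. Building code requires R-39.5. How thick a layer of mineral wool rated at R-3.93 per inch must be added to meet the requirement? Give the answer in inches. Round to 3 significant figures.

8.54 in

ΔR = 39.5 − 5.95 = 33.55 ft²·°F·h/BTU
L = ΔR / (R/in) = 33.55/3.93 = 8.537 in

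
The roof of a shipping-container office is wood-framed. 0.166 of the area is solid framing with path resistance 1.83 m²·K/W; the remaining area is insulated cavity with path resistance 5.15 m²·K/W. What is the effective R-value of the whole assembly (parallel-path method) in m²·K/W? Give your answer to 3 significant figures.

3.96 m²·K/W

U_eff = 0.834/5.15 + 0.166/1.83 = 0.1619 + 0.09071 = 0.2527
R_eff = 1/U_eff = 3.958 m²·K/W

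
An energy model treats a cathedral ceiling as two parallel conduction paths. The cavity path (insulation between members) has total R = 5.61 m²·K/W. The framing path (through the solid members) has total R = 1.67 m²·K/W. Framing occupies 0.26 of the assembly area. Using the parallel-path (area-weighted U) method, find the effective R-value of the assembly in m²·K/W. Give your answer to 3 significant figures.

3.48 m²·K/W

U_eff = 0.74/5.61 + 0.26/1.67 = 0.1319 + 0.1557 = 0.2876
R_eff = 1/U_eff = 3.477 m²·K/W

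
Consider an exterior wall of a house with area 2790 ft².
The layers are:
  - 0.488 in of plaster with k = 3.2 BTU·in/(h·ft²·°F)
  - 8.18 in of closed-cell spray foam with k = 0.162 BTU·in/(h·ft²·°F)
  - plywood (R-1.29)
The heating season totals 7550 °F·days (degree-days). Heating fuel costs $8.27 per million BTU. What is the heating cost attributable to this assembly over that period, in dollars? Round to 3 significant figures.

0.488/3.2 = 0.1525
8.18/0.162 = 50.49
R_total = 0.1525 + 50.49 + 1.29 = 51.94 ft²·°F·h/BTU
E = A × HDD × 24 / R = 2790 × 7550 × 24 / 51.94 = 9734000 BTU
Cost = 9734000/10⁶ × 8.27 = $80.5

80.5 dollars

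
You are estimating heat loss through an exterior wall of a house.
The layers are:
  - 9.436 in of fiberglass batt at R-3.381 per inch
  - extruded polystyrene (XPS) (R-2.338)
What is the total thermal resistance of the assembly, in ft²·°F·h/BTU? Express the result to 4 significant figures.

34.24 ft²·°F·h/BTU

9.436 × 3.381 = 31.903
R_total = 31.903 + 2.338 = 34.241 ft²·°F·h/BTU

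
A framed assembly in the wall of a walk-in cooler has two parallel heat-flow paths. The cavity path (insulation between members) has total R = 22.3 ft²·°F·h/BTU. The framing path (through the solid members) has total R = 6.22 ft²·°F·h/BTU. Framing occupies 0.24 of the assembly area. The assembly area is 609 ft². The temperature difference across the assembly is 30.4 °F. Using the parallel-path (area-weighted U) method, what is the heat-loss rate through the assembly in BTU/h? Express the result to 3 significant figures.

U_eff = 0.76/22.3 + 0.24/6.22 = 0.03408 + 0.03859 = 0.07267
R_eff = 1/U_eff = 13.76 ft²·°F·h/BTU
Q = 609 × 30.4 / 13.76 = 1345 BTU/h

1350 BTU/h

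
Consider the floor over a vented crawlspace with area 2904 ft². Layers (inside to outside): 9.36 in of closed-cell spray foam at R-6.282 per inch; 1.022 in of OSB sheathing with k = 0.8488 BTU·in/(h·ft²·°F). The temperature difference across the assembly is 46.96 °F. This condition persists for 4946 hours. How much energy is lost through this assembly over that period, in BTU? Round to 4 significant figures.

9.36 × 6.282 = 58.8
1.022/0.8488 = 1.2041
R_total = 58.8 + 1.2041 = 60.004 ft²·°F·h/BTU
Q = 2904 × 46.96 / 60.004 = 2272.7 BTU/h
E = 2272.7 × 4946 = 11241000 BTU

11240000 BTU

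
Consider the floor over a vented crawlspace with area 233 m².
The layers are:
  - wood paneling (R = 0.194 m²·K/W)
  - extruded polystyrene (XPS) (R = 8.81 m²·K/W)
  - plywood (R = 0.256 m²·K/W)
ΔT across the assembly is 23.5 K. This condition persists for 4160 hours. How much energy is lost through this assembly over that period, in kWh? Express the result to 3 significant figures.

2460 kWh

R_total = 0.194 + 8.81 + 0.256 = 9.26 m²·K/W
Q = 233 × 23.5 / 9.26 = 591.3 W
E = 591.3 W × 4160 h / 1000 = 2460 kWh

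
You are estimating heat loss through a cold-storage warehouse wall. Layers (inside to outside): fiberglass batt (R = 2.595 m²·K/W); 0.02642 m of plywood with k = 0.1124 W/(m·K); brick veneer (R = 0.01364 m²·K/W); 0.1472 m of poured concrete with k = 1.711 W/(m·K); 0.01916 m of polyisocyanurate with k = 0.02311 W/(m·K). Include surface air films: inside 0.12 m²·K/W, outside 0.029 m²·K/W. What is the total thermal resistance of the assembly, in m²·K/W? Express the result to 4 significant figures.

3.908 m²·K/W

0.02642/0.1124 = 0.23505
0.1472/1.711 = 0.086032
0.01916/0.02311 = 0.82908
R_total = 0.12 + 2.595 + 0.23505 + 0.01364 + 0.086032 + 0.82908 + 0.029 = 3.9078 m²·K/W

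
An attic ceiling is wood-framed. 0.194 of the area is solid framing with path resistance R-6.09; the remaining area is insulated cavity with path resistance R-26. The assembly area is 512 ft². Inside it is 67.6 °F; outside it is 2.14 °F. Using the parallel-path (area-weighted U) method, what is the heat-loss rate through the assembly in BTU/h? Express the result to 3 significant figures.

U_eff = 0.806/26 + 0.194/6.09 = 0.031 + 0.03186 = 0.06286
R_eff = 1/U_eff = 15.91 ft²·°F·h/BTU
Q = 512 × (67.6 − 2.14) / 15.91 = 2107 BTU/h

2110 BTU/h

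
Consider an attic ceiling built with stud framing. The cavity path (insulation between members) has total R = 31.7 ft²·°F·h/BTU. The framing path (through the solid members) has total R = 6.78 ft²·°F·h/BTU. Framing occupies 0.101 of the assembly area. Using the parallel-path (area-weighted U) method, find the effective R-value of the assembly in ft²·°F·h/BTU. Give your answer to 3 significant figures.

23.1 ft²·°F·h/BTU

U_eff = 0.899/31.7 + 0.101/6.78 = 0.02836 + 0.0149 = 0.04326
R_eff = 1/U_eff = 23.12 ft²·°F·h/BTU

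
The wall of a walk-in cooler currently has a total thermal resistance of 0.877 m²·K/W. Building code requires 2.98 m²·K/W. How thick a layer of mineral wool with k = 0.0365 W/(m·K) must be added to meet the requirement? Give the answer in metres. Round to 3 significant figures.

ΔR = 2.98 − 0.877 = 2.103 m²·K/W
L = ΔR × k = 2.103 × 0.0365 = 0.07676 m

0.0768 m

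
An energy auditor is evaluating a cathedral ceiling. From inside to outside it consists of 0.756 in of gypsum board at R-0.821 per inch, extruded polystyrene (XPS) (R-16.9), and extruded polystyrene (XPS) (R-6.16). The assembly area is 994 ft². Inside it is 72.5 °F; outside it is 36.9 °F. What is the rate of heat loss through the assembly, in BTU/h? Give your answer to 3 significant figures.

0.756 × 0.821 = 0.6207
R_total = 0.6207 + 16.9 + 6.16 = 23.68 ft²·°F·h/BTU
Q = A·ΔT/R = 994 × (72.5 − 36.9) / 23.68 = 1494 BTU/h

1490 BTU/h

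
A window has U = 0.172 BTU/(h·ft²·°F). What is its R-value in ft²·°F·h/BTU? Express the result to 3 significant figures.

5.81 ft²·°F·h/BTU

R = 1/U = 1/0.172 = 5.814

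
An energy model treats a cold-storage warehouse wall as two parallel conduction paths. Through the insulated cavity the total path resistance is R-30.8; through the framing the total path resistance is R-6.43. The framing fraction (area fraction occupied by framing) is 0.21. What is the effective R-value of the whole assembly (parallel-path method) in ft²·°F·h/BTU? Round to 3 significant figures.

U_eff = 0.79/30.8 + 0.21/6.43 = 0.02565 + 0.03266 = 0.05831
R_eff = 1/U_eff = 17.15 ft²·°F·h/BTU

17.2 ft²·°F·h/BTU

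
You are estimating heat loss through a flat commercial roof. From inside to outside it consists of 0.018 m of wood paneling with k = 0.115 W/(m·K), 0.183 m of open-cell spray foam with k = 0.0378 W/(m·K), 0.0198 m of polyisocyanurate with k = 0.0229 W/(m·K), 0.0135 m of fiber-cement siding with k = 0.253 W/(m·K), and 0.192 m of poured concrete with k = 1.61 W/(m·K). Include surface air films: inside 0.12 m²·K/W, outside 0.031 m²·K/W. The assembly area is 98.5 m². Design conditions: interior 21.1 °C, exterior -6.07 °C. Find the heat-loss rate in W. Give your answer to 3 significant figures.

0.018/0.115 = 0.1565
0.183/0.0378 = 4.841
0.0198/0.0229 = 0.8646
0.0135/0.253 = 0.05336
0.192/1.61 = 0.1193
R_total = 0.12 + 0.1565 + 4.841 + 0.8646 + 0.05336 + 0.1193 + 0.031 = 6.186 m²·K/W
Q = A·ΔT/R = 98.5 × (21.1 − (-6.07)) / 6.186 = 432.6 W

433 W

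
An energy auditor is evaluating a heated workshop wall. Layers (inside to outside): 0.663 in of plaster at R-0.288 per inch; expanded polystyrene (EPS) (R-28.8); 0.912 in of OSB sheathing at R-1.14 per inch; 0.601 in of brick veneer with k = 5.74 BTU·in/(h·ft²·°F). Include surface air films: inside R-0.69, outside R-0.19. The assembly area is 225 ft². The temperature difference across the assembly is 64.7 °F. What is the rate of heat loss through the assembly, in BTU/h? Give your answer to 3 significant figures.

0.663 × 0.288 = 0.1909
0.912 × 1.14 = 1.04
0.601/5.74 = 0.1047
R_total = 0.69 + 0.1909 + 28.8 + 1.04 + 0.1047 + 0.19 = 31.02 ft²·°F·h/BTU
Q = A·ΔT/R = 225 × 64.7 / 31.02 = 469.4 BTU/h

469 BTU/h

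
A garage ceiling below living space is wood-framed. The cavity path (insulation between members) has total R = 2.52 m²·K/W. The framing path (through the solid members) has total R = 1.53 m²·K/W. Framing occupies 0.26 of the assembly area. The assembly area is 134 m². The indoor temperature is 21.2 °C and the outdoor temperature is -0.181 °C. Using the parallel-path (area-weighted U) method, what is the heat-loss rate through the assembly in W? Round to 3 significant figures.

U_eff = 0.74/2.52 + 0.26/1.53 = 0.2937 + 0.1699 = 0.4636
R_eff = 1/U_eff = 2.157 m²·K/W
Q = 134 × (21.2 − (-0.181)) / 2.157 = 1328 W

1330 W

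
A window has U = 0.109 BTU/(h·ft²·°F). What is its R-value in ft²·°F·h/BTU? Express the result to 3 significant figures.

9.17 ft²·°F·h/BTU

R = 1/U = 1/0.109 = 9.174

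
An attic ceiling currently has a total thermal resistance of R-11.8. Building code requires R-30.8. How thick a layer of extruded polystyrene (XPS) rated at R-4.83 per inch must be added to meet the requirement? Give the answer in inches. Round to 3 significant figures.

ΔR = 30.8 − 11.8 = 19 ft²·°F·h/BTU
L = ΔR / (R/in) = 19/4.83 = 3.934 in

3.93 in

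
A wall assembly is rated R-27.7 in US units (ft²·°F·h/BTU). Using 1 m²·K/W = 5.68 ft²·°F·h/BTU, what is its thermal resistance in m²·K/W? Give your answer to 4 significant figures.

4.877 m²·K/W

R_SI = 27.7/5.68 = 4.8768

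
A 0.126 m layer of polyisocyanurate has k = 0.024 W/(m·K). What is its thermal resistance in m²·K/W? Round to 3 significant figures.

R = L/k = 0.126/0.024 = 5.25 m²·K/W

5.25 m²·K/W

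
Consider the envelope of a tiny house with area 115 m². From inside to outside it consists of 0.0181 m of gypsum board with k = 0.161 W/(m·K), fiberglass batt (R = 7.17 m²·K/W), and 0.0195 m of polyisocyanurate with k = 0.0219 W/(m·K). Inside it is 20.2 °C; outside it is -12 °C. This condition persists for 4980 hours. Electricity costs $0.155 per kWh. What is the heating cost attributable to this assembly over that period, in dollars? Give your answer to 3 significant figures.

350 dollars

0.0181/0.161 = 0.1124
0.0195/0.0219 = 0.8904
R_total = 0.1124 + 7.17 + 0.8904 = 8.173 m²·K/W
Q = 115 × (20.2 − (-12)) / 8.173 = 453.1 W
E = 453.1 W × 4980 h / 1000 = 2256 kWh
Cost = 2256 × 0.155 = $349.7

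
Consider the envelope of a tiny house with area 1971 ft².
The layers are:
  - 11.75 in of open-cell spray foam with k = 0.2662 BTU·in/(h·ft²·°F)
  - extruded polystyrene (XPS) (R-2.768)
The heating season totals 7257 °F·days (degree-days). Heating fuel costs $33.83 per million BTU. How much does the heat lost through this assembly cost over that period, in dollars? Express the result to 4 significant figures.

11.75/0.2662 = 44.14
R_total = 44.14 + 2.768 = 46.908 ft²·°F·h/BTU
E = A × HDD × 24 / R = 1971 × 7257 × 24 / 46.908 = 7318300 BTU
Cost = 7318300/10⁶ × 33.83 = $247.58

247.6 dollars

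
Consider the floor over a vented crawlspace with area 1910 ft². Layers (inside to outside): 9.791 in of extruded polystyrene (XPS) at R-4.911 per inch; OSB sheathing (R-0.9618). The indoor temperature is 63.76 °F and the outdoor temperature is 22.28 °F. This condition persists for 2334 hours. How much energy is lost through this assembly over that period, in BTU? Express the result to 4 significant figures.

9.791 × 4.911 = 48.084
R_total = 48.084 + 0.9618 = 49.045 ft²·°F·h/BTU
Q = 1910 × (63.76 − 22.28) / 49.045 = 1615.4 BTU/h
E = 1615.4 × 2334 = 3770300 BTU

3770000 BTU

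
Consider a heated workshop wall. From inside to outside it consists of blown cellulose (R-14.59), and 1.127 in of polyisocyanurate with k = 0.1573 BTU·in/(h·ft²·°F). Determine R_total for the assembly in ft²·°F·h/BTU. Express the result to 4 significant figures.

1.127/0.1573 = 7.1647
R_total = 14.59 + 7.1647 = 21.755 ft²·°F·h/BTU

21.75 ft²·°F·h/BTU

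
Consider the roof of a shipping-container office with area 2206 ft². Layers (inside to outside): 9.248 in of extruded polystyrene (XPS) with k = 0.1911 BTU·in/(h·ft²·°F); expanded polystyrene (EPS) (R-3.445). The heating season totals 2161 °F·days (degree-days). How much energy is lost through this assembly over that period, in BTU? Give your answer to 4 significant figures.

9.248/0.1911 = 48.394
R_total = 48.394 + 3.445 = 51.839 ft²·°F·h/BTU
E = A × HDD × 24 / R = 2206 × 2161 × 24 / 51.839 = 2207100 BTU

2207000 BTU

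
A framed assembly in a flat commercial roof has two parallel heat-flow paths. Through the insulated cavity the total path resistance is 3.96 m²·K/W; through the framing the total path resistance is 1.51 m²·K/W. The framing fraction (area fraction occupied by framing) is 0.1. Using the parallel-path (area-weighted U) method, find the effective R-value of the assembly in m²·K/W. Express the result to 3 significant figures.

3.41 m²·K/W

U_eff = 0.9/3.96 + 0.1/1.51 = 0.2273 + 0.06623 = 0.2935
R_eff = 1/U_eff = 3.407 m²·K/W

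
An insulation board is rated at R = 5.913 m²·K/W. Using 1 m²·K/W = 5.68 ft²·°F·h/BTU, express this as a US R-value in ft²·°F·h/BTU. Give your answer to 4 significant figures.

33.59 ft²·°F·h/BTU

R_US = 5.913 × 5.68 = 33.586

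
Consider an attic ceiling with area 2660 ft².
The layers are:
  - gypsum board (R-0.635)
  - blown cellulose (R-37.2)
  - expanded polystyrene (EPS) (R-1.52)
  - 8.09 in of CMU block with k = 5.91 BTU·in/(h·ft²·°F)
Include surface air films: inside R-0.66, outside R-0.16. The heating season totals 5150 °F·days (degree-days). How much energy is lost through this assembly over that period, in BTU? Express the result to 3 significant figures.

7910000 BTU

8.09/5.91 = 1.369
R_total = 0.66 + 0.635 + 37.2 + 1.52 + 1.369 + 0.16 = 41.54 ft²·°F·h/BTU
E = A × HDD × 24 / R = 2660 × 5150 × 24 / 41.54 = 7914000 BTU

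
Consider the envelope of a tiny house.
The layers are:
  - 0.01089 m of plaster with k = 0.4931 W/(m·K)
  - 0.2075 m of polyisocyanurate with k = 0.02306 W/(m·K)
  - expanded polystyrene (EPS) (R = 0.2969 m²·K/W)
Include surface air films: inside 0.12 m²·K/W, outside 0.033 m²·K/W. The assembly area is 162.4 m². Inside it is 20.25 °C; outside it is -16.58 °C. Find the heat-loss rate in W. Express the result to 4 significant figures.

631.6 W

0.01089/0.4931 = 0.022085
0.2075/0.02306 = 8.9983
R_total = 0.12 + 0.022085 + 8.9983 + 0.2969 + 0.033 = 9.4703 m²·K/W
Q = A·ΔT/R = 162.4 × (20.25 − (-16.58)) / 9.4703 = 631.58 W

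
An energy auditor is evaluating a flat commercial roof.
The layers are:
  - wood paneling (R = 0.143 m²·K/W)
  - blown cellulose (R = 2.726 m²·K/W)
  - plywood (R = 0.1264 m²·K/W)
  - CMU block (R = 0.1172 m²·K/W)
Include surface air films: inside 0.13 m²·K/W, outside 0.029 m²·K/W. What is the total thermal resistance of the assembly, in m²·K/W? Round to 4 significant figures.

3.272 m²·K/W

R_total = 0.13 + 0.143 + 2.726 + 0.1264 + 0.1172 + 0.029 = 3.2716 m²·K/W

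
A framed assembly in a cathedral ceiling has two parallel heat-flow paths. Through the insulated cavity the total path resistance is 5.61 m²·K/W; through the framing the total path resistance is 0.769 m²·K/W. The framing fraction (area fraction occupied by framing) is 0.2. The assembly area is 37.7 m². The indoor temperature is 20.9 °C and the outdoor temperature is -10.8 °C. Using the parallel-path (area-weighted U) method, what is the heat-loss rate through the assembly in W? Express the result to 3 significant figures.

U_eff = 0.8/5.61 + 0.2/0.769 = 0.1426 + 0.2601 = 0.4027
R_eff = 1/U_eff = 2.483 m²·K/W
Q = 37.7 × (20.9 − (-10.8)) / 2.483 = 481.2 W

481 W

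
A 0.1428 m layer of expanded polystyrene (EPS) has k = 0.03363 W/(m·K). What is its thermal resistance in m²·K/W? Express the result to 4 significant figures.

R = L/k = 0.1428/0.03363 = 4.2462 m²·K/W

4.246 m²·K/W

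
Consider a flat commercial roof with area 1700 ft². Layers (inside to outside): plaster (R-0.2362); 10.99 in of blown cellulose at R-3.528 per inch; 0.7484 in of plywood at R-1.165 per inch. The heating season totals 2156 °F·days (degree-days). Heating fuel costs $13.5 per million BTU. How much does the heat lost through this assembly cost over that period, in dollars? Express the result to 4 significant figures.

29.78 dollars

10.99 × 3.528 = 38.773
0.7484 × 1.165 = 0.87189
R_total = 0.2362 + 38.773 + 0.87189 = 39.881 ft²·°F·h/BTU
E = A × HDD × 24 / R = 1700 × 2156 × 24 / 39.881 = 2205700 BTU
Cost = 2205700/10⁶ × 13.5 = $29.777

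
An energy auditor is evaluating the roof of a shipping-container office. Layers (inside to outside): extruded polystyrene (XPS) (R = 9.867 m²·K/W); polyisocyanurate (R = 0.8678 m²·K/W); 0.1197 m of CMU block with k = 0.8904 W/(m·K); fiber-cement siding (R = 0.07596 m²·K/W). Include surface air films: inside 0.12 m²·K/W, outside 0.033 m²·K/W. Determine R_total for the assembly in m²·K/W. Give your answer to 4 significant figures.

11.10 m²·K/W

0.1197/0.8904 = 0.13443
R_total = 0.12 + 9.867 + 0.8678 + 0.13443 + 0.07596 + 0.033 = 11.098 m²·K/W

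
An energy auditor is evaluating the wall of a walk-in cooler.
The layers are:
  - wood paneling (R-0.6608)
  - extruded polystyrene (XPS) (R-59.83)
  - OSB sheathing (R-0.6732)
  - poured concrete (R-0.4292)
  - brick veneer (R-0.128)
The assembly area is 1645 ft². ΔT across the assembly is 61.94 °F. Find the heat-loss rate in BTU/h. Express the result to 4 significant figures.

1651 BTU/h

R_total = 0.6608 + 59.83 + 0.6732 + 0.4292 + 0.128 = 61.721 ft²·°F·h/BTU
Q = A·ΔT/R = 1645 × 61.94 / 61.721 = 1650.8 BTU/h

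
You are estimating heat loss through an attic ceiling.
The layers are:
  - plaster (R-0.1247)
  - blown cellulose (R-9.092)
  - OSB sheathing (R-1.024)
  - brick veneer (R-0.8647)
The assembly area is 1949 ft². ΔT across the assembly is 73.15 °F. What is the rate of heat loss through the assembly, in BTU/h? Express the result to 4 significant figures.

12840 BTU/h

R_total = 0.1247 + 9.092 + 1.024 + 0.8647 = 11.105 ft²·°F·h/BTU
Q = A·ΔT/R = 1949 × 73.15 / 11.105 = 12838 BTU/h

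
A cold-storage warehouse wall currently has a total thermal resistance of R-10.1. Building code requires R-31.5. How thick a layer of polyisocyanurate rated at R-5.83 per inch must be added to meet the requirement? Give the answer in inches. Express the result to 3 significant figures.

3.67 in

ΔR = 31.5 − 10.1 = 21.4 ft²·°F·h/BTU
L = ΔR / (R/in) = 21.4/5.83 = 3.671 in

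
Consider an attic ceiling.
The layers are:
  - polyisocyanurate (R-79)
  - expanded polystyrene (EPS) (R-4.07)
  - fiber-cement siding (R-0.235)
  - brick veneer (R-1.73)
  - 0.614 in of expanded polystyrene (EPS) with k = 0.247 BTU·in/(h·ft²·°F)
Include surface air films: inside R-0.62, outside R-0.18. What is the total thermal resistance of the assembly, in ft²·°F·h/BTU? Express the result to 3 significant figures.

88.3 ft²·°F·h/BTU

0.614/0.247 = 2.486
R_total = 0.62 + 79 + 4.07 + 0.235 + 1.73 + 2.486 + 0.18 = 88.32 ft²·°F·h/BTU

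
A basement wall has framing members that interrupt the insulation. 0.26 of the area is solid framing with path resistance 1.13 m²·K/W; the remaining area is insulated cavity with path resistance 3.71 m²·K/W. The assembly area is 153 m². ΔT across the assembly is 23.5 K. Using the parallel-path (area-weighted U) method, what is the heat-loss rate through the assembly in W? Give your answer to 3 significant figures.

U_eff = 0.74/3.71 + 0.26/1.13 = 0.1995 + 0.2301 = 0.4295
R_eff = 1/U_eff = 2.328 m²·K/W
Q = 153 × 23.5 / 2.328 = 1544 W

1540 W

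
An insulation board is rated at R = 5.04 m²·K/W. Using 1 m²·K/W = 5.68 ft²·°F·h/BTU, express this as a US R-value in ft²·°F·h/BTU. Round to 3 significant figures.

R_US = 5.04 × 5.68 = 28.63

28.6 ft²·°F·h/BTU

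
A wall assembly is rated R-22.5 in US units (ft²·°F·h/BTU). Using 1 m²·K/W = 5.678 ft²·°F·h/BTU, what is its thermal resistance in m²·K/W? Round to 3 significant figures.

R_SI = 22.5/5.678 = 3.963

3.96 m²·K/W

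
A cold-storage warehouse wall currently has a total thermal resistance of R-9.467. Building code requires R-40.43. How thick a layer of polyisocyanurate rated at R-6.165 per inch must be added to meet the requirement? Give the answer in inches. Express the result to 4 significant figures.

ΔR = 40.43 − 9.467 = 30.963 ft²·°F·h/BTU
L = ΔR / (R/in) = 30.963/6.165 = 5.0224 in

5.022 in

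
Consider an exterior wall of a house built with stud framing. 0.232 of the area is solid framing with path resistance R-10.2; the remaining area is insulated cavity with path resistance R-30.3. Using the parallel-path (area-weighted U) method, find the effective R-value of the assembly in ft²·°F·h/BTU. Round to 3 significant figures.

20.8 ft²·°F·h/BTU

U_eff = 0.768/30.3 + 0.232/10.2 = 0.02535 + 0.02275 = 0.04809
R_eff = 1/U_eff = 20.79 ft²·°F·h/BTU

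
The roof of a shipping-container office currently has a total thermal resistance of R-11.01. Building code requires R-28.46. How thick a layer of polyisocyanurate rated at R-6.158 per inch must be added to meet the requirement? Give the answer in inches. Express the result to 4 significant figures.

2.834 in

ΔR = 28.46 − 11.01 = 17.45 ft²·°F·h/BTU
L = ΔR / (R/in) = 17.45/6.158 = 2.8337 in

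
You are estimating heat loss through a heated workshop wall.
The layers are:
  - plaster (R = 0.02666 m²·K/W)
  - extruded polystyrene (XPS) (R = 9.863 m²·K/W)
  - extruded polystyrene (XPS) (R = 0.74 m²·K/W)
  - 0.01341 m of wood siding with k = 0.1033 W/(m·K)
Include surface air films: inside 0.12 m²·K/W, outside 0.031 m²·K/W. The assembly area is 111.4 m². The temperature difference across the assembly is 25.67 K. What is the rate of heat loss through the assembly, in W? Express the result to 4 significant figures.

0.01341/0.1033 = 0.12982
R_total = 0.12 + 0.02666 + 9.863 + 0.74 + 0.12982 + 0.031 = 10.91 m²·K/W
Q = A·ΔT/R = 111.4 × 25.67 / 10.91 = 262.1 W

262.1 W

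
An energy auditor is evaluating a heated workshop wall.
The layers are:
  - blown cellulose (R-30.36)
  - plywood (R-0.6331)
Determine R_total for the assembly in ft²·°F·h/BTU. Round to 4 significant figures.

R_total = 30.36 + 0.6331 = 30.993 ft²·°F·h/BTU

30.99 ft²·°F·h/BTU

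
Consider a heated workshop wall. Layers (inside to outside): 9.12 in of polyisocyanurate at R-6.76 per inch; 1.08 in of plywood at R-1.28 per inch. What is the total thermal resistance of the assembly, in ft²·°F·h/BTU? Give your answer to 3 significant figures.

9.12 × 6.76 = 61.65
1.08 × 1.28 = 1.382
R_total = 61.65 + 1.382 = 63.03 ft²·°F·h/BTU

63.0 ft²·°F·h/BTU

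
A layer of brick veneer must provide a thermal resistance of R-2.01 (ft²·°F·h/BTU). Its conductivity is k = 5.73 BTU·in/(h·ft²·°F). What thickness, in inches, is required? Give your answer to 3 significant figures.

11.5 in

L = R × k = 2.01 × 5.73 = 11.52 in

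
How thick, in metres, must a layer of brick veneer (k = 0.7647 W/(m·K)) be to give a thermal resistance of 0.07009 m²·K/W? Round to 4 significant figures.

0.05360 m

L = R·k = 0.07009 × 0.7647 = 0.053598 m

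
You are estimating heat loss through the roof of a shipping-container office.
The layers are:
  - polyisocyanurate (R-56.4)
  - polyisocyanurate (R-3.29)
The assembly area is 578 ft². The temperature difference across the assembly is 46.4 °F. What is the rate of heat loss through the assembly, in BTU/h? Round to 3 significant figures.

R_total = 56.4 + 3.29 = 59.69 ft²·°F·h/BTU
Q = A·ΔT/R = 578 × 46.4 / 59.69 = 449.3 BTU/h

449 BTU/h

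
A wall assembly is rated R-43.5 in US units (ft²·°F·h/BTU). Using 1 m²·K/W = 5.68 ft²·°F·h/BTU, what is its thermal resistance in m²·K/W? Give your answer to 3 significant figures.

R_SI = 43.5/5.68 = 7.658

7.66 m²·K/W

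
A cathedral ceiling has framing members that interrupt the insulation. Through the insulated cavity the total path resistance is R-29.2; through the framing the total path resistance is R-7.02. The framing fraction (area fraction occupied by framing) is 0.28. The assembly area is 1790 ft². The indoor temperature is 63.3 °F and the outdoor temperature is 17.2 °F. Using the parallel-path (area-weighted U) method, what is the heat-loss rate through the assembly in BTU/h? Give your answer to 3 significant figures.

5330 BTU/h

U_eff = 0.72/29.2 + 0.28/7.02 = 0.02466 + 0.03989 = 0.06454
R_eff = 1/U_eff = 15.49 ft²·°F·h/BTU
Q = 1790 × (63.3 − 17.2) / 15.49 = 5326 BTU/h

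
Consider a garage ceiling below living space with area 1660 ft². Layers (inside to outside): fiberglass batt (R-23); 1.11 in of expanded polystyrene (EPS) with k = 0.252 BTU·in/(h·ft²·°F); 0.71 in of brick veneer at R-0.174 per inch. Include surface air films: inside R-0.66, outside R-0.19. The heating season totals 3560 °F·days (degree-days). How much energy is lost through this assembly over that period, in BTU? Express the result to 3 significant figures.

1.11/0.252 = 4.405
0.71 × 0.174 = 0.1235
R_total = 0.66 + 23 + 4.405 + 0.1235 + 0.19 = 28.38 ft²·°F·h/BTU
E = A × HDD × 24 / R = 1660 × 3560 × 24 / 28.38 = 4998000 BTU

5000000 BTU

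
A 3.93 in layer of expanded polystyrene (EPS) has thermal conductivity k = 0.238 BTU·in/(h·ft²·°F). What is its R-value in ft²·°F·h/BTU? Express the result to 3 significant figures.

R = L/k = 3.93/0.238 = 16.51 ft²·°F·h/BTU

16.5 ft²·°F·h/BTU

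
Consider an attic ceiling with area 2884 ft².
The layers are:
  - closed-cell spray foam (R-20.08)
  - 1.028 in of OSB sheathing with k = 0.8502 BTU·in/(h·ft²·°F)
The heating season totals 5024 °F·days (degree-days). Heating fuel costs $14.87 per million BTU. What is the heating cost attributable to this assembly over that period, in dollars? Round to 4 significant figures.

242.9 dollars

1.028/0.8502 = 1.2091
R_total = 20.08 + 1.2091 = 21.289 ft²·°F·h/BTU
E = A × HDD × 24 / R = 2884 × 5024 × 24 / 21.289 = 16334000 BTU
Cost = 16334000/10⁶ × 14.87 = $242.89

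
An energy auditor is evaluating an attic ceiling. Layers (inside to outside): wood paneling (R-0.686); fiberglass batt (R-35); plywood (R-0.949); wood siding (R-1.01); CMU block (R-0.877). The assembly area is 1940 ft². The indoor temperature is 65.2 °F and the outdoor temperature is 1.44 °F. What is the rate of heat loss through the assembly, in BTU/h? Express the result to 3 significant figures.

3210 BTU/h

R_total = 0.686 + 35 + 0.949 + 1.01 + 0.877 = 38.52 ft²·°F·h/BTU
Q = A·ΔT/R = 1940 × (65.2 − 1.44) / 38.52 = 3211 BTU/h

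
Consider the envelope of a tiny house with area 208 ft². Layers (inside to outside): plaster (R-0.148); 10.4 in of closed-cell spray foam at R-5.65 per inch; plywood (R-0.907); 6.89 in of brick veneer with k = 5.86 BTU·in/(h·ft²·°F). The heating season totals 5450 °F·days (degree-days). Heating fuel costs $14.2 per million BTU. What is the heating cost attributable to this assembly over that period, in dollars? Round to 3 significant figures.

6.33 dollars

10.4 × 5.65 = 58.76
6.89/5.86 = 1.176
R_total = 0.148 + 58.76 + 0.907 + 1.176 = 60.99 ft²·°F·h/BTU
E = A × HDD × 24 / R = 208 × 5450 × 24 / 60.99 = 446100 BTU
Cost = 446100/10⁶ × 14.2 = $6.334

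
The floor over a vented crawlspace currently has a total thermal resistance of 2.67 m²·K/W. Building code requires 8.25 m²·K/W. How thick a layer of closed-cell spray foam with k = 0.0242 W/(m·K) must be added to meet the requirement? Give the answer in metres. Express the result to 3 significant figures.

ΔR = 8.25 − 2.67 = 5.58 m²·K/W
L = ΔR × k = 5.58 × 0.0242 = 0.135 m

0.135 m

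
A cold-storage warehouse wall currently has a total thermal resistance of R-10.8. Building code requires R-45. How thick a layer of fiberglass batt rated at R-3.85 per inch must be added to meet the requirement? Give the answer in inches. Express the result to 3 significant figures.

ΔR = 45 − 10.8 = 34.2 ft²·°F·h/BTU
L = ΔR / (R/in) = 34.2/3.85 = 8.883 in

8.88 in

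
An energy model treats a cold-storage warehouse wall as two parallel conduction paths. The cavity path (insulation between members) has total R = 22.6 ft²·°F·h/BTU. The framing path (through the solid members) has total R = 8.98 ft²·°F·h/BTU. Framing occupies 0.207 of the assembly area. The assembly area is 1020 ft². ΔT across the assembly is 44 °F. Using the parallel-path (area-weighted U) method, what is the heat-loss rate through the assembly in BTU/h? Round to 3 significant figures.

U_eff = 0.793/22.6 + 0.207/8.98 = 0.03509 + 0.02305 = 0.05814
R_eff = 1/U_eff = 17.2 ft²·°F·h/BTU
Q = 1020 × 44 / 17.2 = 2609 BTU/h

2610 BTU/h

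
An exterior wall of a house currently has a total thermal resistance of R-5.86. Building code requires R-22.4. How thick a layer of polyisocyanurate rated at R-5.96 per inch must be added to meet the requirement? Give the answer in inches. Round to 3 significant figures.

ΔR = 22.4 − 5.86 = 16.54 ft²·°F·h/BTU
L = ΔR / (R/in) = 16.54/5.96 = 2.775 in

2.78 in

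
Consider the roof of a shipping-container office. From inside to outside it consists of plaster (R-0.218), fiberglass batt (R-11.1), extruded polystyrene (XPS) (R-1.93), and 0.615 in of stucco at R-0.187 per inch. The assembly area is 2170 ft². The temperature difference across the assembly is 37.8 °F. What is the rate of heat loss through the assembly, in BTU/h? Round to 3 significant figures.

6140 BTU/h

0.615 × 0.187 = 0.115
R_total = 0.218 + 11.1 + 1.93 + 0.115 = 13.36 ft²·°F·h/BTU
Q = A·ΔT/R = 2170 × 37.8 / 13.36 = 6138 BTU/h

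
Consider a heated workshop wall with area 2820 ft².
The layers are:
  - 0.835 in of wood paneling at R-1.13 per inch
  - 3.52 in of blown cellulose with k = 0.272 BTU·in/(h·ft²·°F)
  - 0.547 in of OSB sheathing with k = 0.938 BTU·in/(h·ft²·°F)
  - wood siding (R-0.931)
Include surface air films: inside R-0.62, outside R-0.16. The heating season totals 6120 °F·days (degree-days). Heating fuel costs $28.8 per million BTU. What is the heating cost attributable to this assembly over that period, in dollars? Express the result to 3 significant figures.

0.835 × 1.13 = 0.9435
3.52/0.272 = 12.94
0.547/0.938 = 0.5832
R_total = 0.62 + 0.9435 + 12.94 + 0.5832 + 0.931 + 0.16 = 16.18 ft²·°F·h/BTU
E = A × HDD × 24 / R = 2820 × 6120 × 24 / 16.18 = 25600000 BTU
Cost = 25600000/10⁶ × 28.8 = $737.3

737 dollars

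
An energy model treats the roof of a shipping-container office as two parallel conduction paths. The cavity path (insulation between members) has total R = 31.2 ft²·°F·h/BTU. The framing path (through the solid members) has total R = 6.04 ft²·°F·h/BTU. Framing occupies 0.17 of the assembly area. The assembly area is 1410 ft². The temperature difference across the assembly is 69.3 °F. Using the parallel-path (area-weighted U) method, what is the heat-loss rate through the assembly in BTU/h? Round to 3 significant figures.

U_eff = 0.83/31.2 + 0.17/6.04 = 0.0266 + 0.02815 = 0.05475
R_eff = 1/U_eff = 18.27 ft²·°F·h/BTU
Q = 1410 × 69.3 / 18.27 = 5350 BTU/h

5350 BTU/h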